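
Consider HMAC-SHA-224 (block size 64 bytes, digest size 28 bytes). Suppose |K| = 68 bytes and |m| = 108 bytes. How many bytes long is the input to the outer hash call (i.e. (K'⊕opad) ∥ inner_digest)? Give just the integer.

Key is 68 > 64 bytes, so it is hashed to 28 bytes then zero-padded to 64: |K'| = 64.
Outer input = (K'⊕opad) ∥ H(inner) → 64 + 28 = 92 bytes.

92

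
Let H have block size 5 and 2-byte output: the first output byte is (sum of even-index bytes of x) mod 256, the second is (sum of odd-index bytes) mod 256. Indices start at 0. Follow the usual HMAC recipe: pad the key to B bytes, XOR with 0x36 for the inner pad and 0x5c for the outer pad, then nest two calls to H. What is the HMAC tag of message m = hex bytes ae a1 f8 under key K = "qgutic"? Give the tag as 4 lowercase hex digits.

af44

Key "qgutic" = 71 67 75 74 69 63 is 6 bytes > B = 5, so hash it first: H(key) = 4f 3e, then zero-pad to 5 bytes: K' = 4f 3e 00 00 00.
K' ⊕ ipad = 79 08 36 36 36.  K' ⊕ opad = 13 62 5c 5c 5c.
Inner input = (K'⊕ipad) ∥ m = 79 08 36 36 36 ∥ ae a1 f8.
Inner hash: even-index sum = 390 mod 256 = 134; odd-index sum = 484 mod 256 = 228 → 86 e4.
Outer input = (K'⊕opad) ∥ inner = 13 62 5c 5c 5c ∥ 86 e4.
Outer hash (tag): even-index sum = 431 mod 256 = 175; odd-index sum = 324 mod 256 = 68 → af 44.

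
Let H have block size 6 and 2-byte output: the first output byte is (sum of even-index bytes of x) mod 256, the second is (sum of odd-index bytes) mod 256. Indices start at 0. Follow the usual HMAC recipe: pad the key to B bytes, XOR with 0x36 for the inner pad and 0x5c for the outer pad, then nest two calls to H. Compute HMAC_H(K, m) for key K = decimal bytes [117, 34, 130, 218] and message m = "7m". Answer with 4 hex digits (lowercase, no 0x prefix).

c703

Key decimal bytes [117, 34, 130, 218] = 75 22 82 da is 4 bytes ≤ B = 6; zero-pad to 6 bytes: K' = 75 22 82 da 00 00.
K' ⊕ ipad = 43 14 b4 ec 36 36.  K' ⊕ opad = 29 7e de 86 5c 5c.
Inner input = (K'⊕ipad) ∥ m = 43 14 b4 ec 36 36 ∥ 37 6d.
Inner hash: even-index sum = 356 mod 256 = 100; odd-index sum = 419 mod 256 = 163 → 64 a3.
Outer input = (K'⊕opad) ∥ inner = 29 7e de 86 5c 5c ∥ 64 a3.
Outer hash (tag): even-index sum = 455 mod 256 = 199; odd-index sum = 515 mod 256 = 3 → c7 03.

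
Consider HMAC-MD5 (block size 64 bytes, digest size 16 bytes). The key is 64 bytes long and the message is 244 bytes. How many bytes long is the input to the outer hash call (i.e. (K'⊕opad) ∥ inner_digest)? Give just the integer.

Key is 64 ≤ 64 bytes, zero-padded: |K'| = 64.
Outer input = (K'⊕opad) ∥ H(inner) → 64 + 16 = 80 bytes.

80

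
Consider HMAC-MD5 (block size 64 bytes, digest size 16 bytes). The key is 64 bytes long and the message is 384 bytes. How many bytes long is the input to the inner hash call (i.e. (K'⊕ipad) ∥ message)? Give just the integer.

448

Key is 64 ≤ 64 bytes, zero-padded: |K'| = 64.
Inner input = (K'⊕ipad) ∥ m → 64 + 384 = 448 bytes.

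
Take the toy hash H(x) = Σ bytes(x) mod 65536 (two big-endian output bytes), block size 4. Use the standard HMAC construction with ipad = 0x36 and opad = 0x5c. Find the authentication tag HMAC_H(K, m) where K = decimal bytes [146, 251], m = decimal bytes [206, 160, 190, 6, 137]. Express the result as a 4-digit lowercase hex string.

Key decimal bytes [146, 251] = 92 fb is 2 bytes ≤ B = 4; zero-pad to 4 bytes: K' = 92 fb 00 00.
K' ⊕ ipad = a4 cd 36 36.  K' ⊕ opad = ce a7 5c 5c.
Inner input = (K'⊕ipad) ∥ m = a4 cd 36 36 ∥ ce a0 be 06 89.
Inner hash: sum = 164+205+54+54+206+160+190+6+137 = 1176 → 04 98.
Outer input = (K'⊕opad) ∥ inner = ce a7 5c 5c ∥ 04 98.
Outer hash (tag): sum = 206+167+92+92+4+152 = 713 → 02 c9.

02c9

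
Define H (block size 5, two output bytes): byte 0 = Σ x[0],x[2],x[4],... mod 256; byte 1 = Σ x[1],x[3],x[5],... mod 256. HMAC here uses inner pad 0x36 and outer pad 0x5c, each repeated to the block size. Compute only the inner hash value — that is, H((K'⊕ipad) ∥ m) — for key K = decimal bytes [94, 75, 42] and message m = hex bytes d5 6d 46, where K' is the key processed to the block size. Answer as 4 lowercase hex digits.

Key decimal bytes [94, 75, 42] = 5e 4b 2a is 3 bytes ≤ B = 5; zero-pad to 5 bytes: K' = 5e 4b 2a 00 00.
K' ⊕ ipad = 68 7d 1c 36 36.
Inner input = 68 7d 1c 36 36 ∥ d5 6d 46.
Inner hash: even-index sum = 295 mod 256 = 39; odd-index sum = 462 mod 256 = 206 → 27 ce.

27ce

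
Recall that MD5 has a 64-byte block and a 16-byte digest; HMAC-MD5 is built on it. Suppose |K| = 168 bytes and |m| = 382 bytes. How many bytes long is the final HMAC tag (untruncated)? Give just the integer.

16

The tag is one MD5 digest: 16 bytes.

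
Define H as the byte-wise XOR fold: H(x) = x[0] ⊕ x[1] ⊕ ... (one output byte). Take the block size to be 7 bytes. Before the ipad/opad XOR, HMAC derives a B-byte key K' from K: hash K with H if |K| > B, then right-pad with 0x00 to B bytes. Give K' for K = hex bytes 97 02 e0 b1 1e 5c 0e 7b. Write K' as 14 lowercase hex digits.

|K| = 8 > B = 7, so first hash the key.
H(K): XOR 97⊕02⊕e0⊕b1⊕1e⊕5c⊕0e⊕7b = f3.
Zero-pad H(K) = f3 to 7 bytes: K' = f3 00 00 00 00 00 00.

f3000000000000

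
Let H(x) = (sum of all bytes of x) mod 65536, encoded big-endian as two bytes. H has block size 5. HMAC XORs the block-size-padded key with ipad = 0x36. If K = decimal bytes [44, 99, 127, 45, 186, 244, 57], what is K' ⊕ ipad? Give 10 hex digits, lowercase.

3514363636

Key decimal bytes [44, 99, 127, 45, 186, 244, 57] = 2c 63 7f 2d ba f4 39 is 7 bytes > B = 5, so hash it first: H(key) = 03 22, then zero-pad to 5 bytes: K' = 03 22 00 00 00.
XOR each byte with 0x36: 03⊕36=35, 22⊕36=14, 00⊕36=36, 00⊕36=36, 00⊕36=36.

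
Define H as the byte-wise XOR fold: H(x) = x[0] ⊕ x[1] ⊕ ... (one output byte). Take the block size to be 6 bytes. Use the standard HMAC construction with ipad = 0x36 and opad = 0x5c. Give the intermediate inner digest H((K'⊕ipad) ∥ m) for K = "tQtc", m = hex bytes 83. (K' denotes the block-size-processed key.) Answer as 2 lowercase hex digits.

Key "tQtc" = 74 51 74 63 is 4 bytes ≤ B = 6; zero-pad to 6 bytes: K' = 74 51 74 63 00 00.
K' ⊕ ipad = 42 67 42 55 36 36.
Inner input = 42 67 42 55 36 36 ∥ 83.
Inner hash: XOR 42⊕67⊕42⊕55⊕36⊕36⊕83 = b1.

b1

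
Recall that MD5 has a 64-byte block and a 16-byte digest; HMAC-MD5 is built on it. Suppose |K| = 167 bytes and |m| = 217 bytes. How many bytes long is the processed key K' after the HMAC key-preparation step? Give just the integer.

64

Key is 167 > 64 bytes, so it is hashed to 16 bytes then zero-padded to 64: |K'| = 64.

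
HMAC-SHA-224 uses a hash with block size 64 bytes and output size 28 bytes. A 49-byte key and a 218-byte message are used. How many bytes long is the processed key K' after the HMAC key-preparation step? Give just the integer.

64

Key is 49 ≤ 64 bytes, zero-padded: |K'| = 64.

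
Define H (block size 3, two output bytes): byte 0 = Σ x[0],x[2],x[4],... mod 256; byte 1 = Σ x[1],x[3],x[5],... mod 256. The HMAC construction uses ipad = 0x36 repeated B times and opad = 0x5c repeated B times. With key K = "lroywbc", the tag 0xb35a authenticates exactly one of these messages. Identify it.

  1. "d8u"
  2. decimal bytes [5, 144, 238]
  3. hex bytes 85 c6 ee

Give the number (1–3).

Key "lroywbc" = 6c 72 6f 79 77 62 63 is 7 bytes > B = 3, so hash it first: H(key) = b5 4d, then zero-pad to 3 bytes: K' = b5 4d 00.
K' ⊕ ipad = 83 7b 36; K' ⊕ opad = e9 11 5c.
m1: inner = H(83 7b 36 64 38 75) = f1 54; tag = H(e9 11 5c f1 54) = 9902
m2: inner = H(83 7b 36 05 90 ee) = 49 6e; tag = H(e9 11 5c 49 6e) = b35a ← matches
m3: inner = H(83 7b 36 85 c6 ee) = 7f ee; tag = H(e9 11 5c 7f ee) = 3390

2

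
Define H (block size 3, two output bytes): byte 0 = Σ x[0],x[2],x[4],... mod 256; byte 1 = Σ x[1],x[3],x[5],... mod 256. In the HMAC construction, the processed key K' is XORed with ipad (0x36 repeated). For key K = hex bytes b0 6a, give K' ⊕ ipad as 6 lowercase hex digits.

865c36

Key hex bytes b0 6a is 2 bytes ≤ B = 3; zero-pad to 3 bytes: K' = b0 6a 00.
XOR each byte with 0x36: b0⊕36=86, 6a⊕36=5c, 00⊕36=36.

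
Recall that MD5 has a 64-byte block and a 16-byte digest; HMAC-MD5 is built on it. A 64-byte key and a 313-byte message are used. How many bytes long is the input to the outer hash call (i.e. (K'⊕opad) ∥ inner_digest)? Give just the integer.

80

Key is 64 ≤ 64 bytes, zero-padded: |K'| = 64.
Outer input = (K'⊕opad) ∥ H(inner) → 64 + 16 = 80 bytes.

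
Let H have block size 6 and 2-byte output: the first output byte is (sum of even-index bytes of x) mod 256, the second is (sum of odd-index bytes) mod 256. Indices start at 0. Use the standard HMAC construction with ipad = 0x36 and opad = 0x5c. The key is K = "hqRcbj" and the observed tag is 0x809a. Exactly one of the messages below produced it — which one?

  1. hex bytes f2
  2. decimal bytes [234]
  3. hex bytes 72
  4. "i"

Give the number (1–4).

Key "hqRcbj" = 68 71 52 63 62 6a is exactly B = 6 bytes: K' = 68 71 52 63 62 6a.
K' ⊕ ipad = 5e 47 64 55 54 5c; K' ⊕ opad = 34 2d 0e 3f 3e 36.
m1: inner = H(5e 47 64 55 54 5c f2) = 08 f8; tag = H(34 2d 0e 3f 3e 36 08 f8) = 889a
m2: inner = H(5e 47 64 55 54 5c ea) = 00 f8; tag = H(34 2d 0e 3f 3e 36 00 f8) = 809a ← matches
m3: inner = H(5e 47 64 55 54 5c 72) = 88 f8; tag = H(34 2d 0e 3f 3e 36 88 f8) = 089a
m4: inner = H(5e 47 64 55 54 5c 69) = 7f f8; tag = H(34 2d 0e 3f 3e 36 7f f8) = ff9a

2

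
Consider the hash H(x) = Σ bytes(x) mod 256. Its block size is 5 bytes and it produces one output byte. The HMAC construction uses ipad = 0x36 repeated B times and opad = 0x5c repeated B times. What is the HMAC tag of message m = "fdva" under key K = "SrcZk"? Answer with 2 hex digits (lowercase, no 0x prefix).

Key "SrcZk" = 53 72 63 5a 6b is exactly B = 5 bytes: K' = 53 72 63 5a 6b.
K' ⊕ ipad = 65 44 55 6c 5d.  K' ⊕ opad = 0f 2e 3f 06 37.
Inner input = (K'⊕ipad) ∥ m = 65 44 55 6c 5d ∥ 66 64 76 61.
Inner hash: sum = 101+68+85+108+93+102+100+118+97 = 872; mod 256 = 104 → 68.
Outer input = (K'⊕opad) ∥ inner = 0f 2e 3f 06 37 ∥ 68.
Outer hash (tag): sum = 15+46+63+6+55+104 = 289; mod 256 = 33 → 21.

21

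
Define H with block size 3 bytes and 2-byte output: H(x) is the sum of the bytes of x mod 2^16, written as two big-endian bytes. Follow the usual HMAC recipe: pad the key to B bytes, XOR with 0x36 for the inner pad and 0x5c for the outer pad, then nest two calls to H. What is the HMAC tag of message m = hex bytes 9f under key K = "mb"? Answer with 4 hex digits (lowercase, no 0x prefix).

Key "mb" = 6d 62 is 2 bytes ≤ B = 3; zero-pad to 3 bytes: K' = 6d 62 00.
K' ⊕ ipad = 5b 54 36.  K' ⊕ opad = 31 3e 5c.
Inner input = (K'⊕ipad) ∥ m = 5b 54 36 ∥ 9f.
Inner hash: sum = 91+84+54+159 = 388 → 01 84.
Outer input = (K'⊕opad) ∥ inner = 31 3e 5c ∥ 01 84.
Outer hash (tag): sum = 49+62+92+1+132 = 336 → 01 50.

0150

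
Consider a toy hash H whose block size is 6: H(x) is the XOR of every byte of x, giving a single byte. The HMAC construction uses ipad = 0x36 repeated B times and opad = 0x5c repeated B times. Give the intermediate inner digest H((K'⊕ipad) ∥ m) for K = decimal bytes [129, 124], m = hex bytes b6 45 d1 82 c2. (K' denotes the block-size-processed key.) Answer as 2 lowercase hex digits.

9f

Key decimal bytes [129, 124] = 81 7c is 2 bytes ≤ B = 6; zero-pad to 6 bytes: K' = 81 7c 00 00 00 00.
K' ⊕ ipad = b7 4a 36 36 36 36.
Inner input = b7 4a 36 36 36 36 ∥ b6 45 d1 82 c2.
Inner hash: XOR b7⊕4a⊕36⊕36⊕36⊕36⊕b6⊕45⊕d1⊕82⊕c2 = 9f.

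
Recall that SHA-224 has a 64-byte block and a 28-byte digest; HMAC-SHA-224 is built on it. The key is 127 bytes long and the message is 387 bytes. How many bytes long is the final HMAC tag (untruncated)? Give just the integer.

28

The tag is one SHA-224 digest: 28 bytes.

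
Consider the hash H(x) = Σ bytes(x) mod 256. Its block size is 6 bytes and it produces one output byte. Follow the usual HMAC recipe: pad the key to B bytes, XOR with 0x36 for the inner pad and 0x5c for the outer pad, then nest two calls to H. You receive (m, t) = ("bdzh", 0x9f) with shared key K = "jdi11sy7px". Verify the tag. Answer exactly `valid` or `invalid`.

Key "jdi11sy7px" = 6a 64 69 31 31 73 79 37 70 78 is 10 bytes > B = 6, so hash it first: H(key) = a4, then zero-pad to 6 bytes: K' = a4 00 00 00 00 00.
K' ⊕ ipad = 92 36 36 36 36 36; K' ⊕ opad = f8 5c 5c 5c 5c 5c.
Inner hash: sum = 146+54+54+54+54+54+98+100+122+104 = 840; mod 256 = 72 → 48.
Outer hash (recomputed tag): sum = 248+92+92+92+92+92+72 = 780; mod 256 = 12 → 0c.
Recomputed tag = 0c; claimed = 9f → mismatch.

invalid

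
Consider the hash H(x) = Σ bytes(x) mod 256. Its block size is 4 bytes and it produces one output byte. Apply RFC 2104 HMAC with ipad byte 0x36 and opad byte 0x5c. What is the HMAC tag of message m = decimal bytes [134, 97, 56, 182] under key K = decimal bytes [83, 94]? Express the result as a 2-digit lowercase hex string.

Key decimal bytes [83, 94] = 53 5e is 2 bytes ≤ B = 4; zero-pad to 4 bytes: K' = 53 5e 00 00.
K' ⊕ ipad = 65 68 36 36.  K' ⊕ opad = 0f 02 5c 5c.
Inner input = (K'⊕ipad) ∥ m = 65 68 36 36 ∥ 86 61 38 b6.
Inner hash: sum = 101+104+54+54+134+97+56+182 = 782; mod 256 = 14 → 0e.
Outer input = (K'⊕opad) ∥ inner = 0f 02 5c 5c ∥ 0e.
Outer hash (tag): sum = 15+2+92+92+14 = 215 → d7.

d7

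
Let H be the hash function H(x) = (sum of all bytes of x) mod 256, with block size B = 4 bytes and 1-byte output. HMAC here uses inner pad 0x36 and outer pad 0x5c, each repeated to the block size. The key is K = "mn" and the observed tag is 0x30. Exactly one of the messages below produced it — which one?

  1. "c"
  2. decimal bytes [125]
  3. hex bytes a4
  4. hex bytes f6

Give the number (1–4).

Key "mn" = 6d 6e is 2 bytes ≤ B = 4; zero-pad to 4 bytes: K' = 6d 6e 00 00.
K' ⊕ ipad = 5b 58 36 36; K' ⊕ opad = 31 32 5c 5c.
m1: inner = H(5b 58 36 36 63) = 82; tag = H(31 32 5c 5c 82) = 9d
m2: inner = H(5b 58 36 36 7d) = 9c; tag = H(31 32 5c 5c 9c) = b7
m3: inner = H(5b 58 36 36 a4) = c3; tag = H(31 32 5c 5c c3) = de
m4: inner = H(5b 58 36 36 f6) = 15; tag = H(31 32 5c 5c 15) = 30 ← matches

4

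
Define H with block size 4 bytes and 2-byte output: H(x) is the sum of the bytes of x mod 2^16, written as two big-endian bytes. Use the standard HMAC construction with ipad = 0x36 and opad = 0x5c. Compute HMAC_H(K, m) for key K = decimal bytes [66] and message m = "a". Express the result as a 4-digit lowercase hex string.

01aa

Key decimal bytes [66] = 42 is 1 byte ≤ B = 4; zero-pad to 4 bytes: K' = 42 00 00 00.
K' ⊕ ipad = 74 36 36 36.  K' ⊕ opad = 1e 5c 5c 5c.
Inner input = (K'⊕ipad) ∥ m = 74 36 36 36 ∥ 61.
Inner hash: sum = 116+54+54+54+97 = 375 → 01 77.
Outer input = (K'⊕opad) ∥ inner = 1e 5c 5c 5c ∥ 01 77.
Outer hash (tag): sum = 30+92+92+92+1+119 = 426 → 01 aa.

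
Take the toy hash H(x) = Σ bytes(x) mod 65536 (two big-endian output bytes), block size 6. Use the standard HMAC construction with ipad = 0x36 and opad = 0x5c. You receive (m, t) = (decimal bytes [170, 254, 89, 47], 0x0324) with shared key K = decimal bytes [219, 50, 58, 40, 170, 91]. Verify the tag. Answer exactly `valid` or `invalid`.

Key decimal bytes [219, 50, 58, 40, 170, 91] = db 32 3a 28 aa 5b is exactly B = 6 bytes: K' = db 32 3a 28 aa 5b.
K' ⊕ ipad = ed 04 0c 1e 9c 6d; K' ⊕ opad = 87 6e 66 74 f6 07.
Inner hash: sum = 237+4+12+30+156+109+170+254+89+47 = 1108 → 04 54.
Outer hash (recomputed tag): sum = 135+110+102+116+246+7+4+84 = 804 → 03 24.
Recomputed tag = 0324; claimed = 0324 → match.

valid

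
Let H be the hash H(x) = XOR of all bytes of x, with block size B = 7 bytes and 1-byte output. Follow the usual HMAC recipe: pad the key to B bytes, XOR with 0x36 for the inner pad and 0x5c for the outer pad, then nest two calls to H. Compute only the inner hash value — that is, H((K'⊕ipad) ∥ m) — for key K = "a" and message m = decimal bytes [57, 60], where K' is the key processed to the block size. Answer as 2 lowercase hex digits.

52

Key "a" = 61 is 1 byte ≤ B = 7; zero-pad to 7 bytes: K' = 61 00 00 00 00 00 00.
K' ⊕ ipad = 57 36 36 36 36 36 36.
Inner input = 57 36 36 36 36 36 36 ∥ 39 3c.
Inner hash: XOR 57⊕36⊕36⊕36⊕36⊕36⊕36⊕39⊕3c = 52.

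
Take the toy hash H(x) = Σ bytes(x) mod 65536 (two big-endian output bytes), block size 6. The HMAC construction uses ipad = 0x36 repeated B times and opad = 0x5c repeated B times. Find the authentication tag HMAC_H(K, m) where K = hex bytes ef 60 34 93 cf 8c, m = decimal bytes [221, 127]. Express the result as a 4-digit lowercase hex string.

0472

Key hex bytes ef 60 34 93 cf 8c is exactly B = 6 bytes: K' = ef 60 34 93 cf 8c.
K' ⊕ ipad = d9 56 02 a5 f9 ba.  K' ⊕ opad = b3 3c 68 cf 93 d0.
Inner input = (K'⊕ipad) ∥ m = d9 56 02 a5 f9 ba ∥ dd 7f.
Inner hash: sum = 217+86+2+165+249+186+221+127 = 1253 → 04 e5.
Outer input = (K'⊕opad) ∥ inner = b3 3c 68 cf 93 d0 ∥ 04 e5.
Outer hash (tag): sum = 179+60+104+207+147+208+4+229 = 1138 → 04 72.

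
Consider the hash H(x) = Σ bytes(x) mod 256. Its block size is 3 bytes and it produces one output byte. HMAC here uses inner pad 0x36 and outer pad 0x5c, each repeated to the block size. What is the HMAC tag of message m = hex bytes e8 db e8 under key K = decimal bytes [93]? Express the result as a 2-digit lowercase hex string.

Key decimal bytes [93] = 5d is 1 byte ≤ B = 3; zero-pad to 3 bytes: K' = 5d 00 00.
K' ⊕ ipad = 6b 36 36.  K' ⊕ opad = 01 5c 5c.
Inner input = (K'⊕ipad) ∥ m = 6b 36 36 ∥ e8 db e8.
Inner hash: sum = 107+54+54+232+219+232 = 898; mod 256 = 130 → 82.
Outer input = (K'⊕opad) ∥ inner = 01 5c 5c ∥ 82.
Outer hash (tag): sum = 1+92+92+130 = 315; mod 256 = 59 → 3b.

3b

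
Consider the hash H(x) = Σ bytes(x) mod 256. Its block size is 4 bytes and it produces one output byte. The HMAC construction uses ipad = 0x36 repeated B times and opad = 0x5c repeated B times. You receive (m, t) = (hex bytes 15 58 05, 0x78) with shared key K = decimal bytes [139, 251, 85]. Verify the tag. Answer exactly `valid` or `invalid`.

Key decimal bytes [139, 251, 85] = 8b fb 55 is 3 bytes ≤ B = 4; zero-pad to 4 bytes: K' = 8b fb 55 00.
K' ⊕ ipad = bd cd 63 36; K' ⊕ opad = d7 a7 09 5c.
Inner hash: sum = 189+205+99+54+21+88+5 = 661; mod 256 = 149 → 95.
Outer hash (recomputed tag): sum = 215+167+9+92+149 = 632; mod 256 = 120 → 78.
Recomputed tag = 78; claimed = 78 → match.

valid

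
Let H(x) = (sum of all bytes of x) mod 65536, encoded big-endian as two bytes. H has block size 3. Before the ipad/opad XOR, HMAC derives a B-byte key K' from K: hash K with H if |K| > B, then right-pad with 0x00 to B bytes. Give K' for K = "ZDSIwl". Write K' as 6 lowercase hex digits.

|K| = 6 > B = 3, so first hash the key.
H(K): sum = 90+68+83+73+119+108 = 541 → 02 1d.
Zero-pad H(K) = 02 1d to 3 bytes: K' = 02 1d 00.

021d00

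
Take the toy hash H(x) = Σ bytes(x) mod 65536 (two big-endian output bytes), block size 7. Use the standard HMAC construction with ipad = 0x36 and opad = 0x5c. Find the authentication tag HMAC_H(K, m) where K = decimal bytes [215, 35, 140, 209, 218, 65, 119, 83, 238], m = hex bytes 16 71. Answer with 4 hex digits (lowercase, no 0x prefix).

Key decimal bytes [215, 35, 140, 209, 218, 65, 119, 83, 238] = d7 23 8c d1 da 41 77 53 ee is 9 bytes > B = 7, so hash it first: H(key) = 05 2a, then zero-pad to 7 bytes: K' = 05 2a 00 00 00 00 00.
K' ⊕ ipad = 33 1c 36 36 36 36 36.  K' ⊕ opad = 59 76 5c 5c 5c 5c 5c.
Inner input = (K'⊕ipad) ∥ m = 33 1c 36 36 36 36 36 ∥ 16 71.
Inner hash: sum = 51+28+54+54+54+54+54+22+113 = 484 → 01 e4.
Outer input = (K'⊕opad) ∥ inner = 59 76 5c 5c 5c 5c 5c ∥ 01 e4.
Outer hash (tag): sum = 89+118+92+92+92+92+92+1+228 = 896 → 03 80.

0380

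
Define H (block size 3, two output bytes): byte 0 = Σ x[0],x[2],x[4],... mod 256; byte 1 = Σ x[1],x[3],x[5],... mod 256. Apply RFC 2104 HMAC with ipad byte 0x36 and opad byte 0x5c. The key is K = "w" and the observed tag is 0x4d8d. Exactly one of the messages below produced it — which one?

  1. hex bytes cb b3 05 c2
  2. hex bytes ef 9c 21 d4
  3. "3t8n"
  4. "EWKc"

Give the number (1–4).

4

Key "w" = 77 is 1 byte ≤ B = 3; zero-pad to 3 bytes: K' = 77 00 00.
K' ⊕ ipad = 41 36 36; K' ⊕ opad = 2b 5c 5c.
m1: inner = H(41 36 36 cb b3 05 c2) = ec 06; tag = H(2b 5c 5c ec 06) = 8d48
m2: inner = H(41 36 36 ef 9c 21 d4) = e7 46; tag = H(2b 5c 5c e7 46) = cd43
m3: inner = H(41 36 36 33 74 38 6e) = 59 a1; tag = H(2b 5c 5c 59 a1) = 28b5
m4: inner = H(41 36 36 45 57 4b 63) = 31 c6; tag = H(2b 5c 5c 31 c6) = 4d8d ← matches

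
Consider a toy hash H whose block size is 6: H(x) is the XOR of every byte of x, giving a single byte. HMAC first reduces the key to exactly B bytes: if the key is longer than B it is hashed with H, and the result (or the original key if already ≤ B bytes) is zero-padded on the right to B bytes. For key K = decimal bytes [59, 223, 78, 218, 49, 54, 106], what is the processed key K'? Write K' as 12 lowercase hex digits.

1d0000000000

|K| = 7 > B = 6, so first hash the key.
H(K): XOR 3b⊕df⊕4e⊕da⊕31⊕36⊕6a = 1d.
Zero-pad H(K) = 1d to 6 bytes: K' = 1d 00 00 00 00 00.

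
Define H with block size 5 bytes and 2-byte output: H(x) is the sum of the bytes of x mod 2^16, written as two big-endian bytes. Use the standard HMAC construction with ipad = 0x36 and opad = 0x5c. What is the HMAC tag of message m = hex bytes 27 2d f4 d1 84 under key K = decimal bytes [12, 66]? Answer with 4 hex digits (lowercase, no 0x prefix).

0272

Key decimal bytes [12, 66] = 0c 42 is 2 bytes ≤ B = 5; zero-pad to 5 bytes: K' = 0c 42 00 00 00.
K' ⊕ ipad = 3a 74 36 36 36.  K' ⊕ opad = 50 1e 5c 5c 5c.
Inner input = (K'⊕ipad) ∥ m = 3a 74 36 36 36 ∥ 27 2d f4 d1 84.
Inner hash: sum = 58+116+54+54+54+39+45+244+209+132 = 1005 → 03 ed.
Outer input = (K'⊕opad) ∥ inner = 50 1e 5c 5c 5c ∥ 03 ed.
Outer hash (tag): sum = 80+30+92+92+92+3+237 = 626 → 02 72.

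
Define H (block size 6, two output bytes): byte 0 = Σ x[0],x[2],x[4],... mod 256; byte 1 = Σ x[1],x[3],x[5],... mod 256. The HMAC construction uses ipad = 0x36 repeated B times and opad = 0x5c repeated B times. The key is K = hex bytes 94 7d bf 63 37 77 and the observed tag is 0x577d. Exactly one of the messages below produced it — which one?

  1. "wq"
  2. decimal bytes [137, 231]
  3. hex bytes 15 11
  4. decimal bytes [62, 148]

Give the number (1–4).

Key hex bytes 94 7d bf 63 37 77 is exactly B = 6 bytes: K' = 94 7d bf 63 37 77.
K' ⊕ ipad = a2 4b 89 55 01 41; K' ⊕ opad = c8 21 e3 3f 6b 2b.
m1: inner = H(a2 4b 89 55 01 41 77 71) = a3 52; tag = H(c8 21 e3 3f 6b 2b a3 52) = b9dd
m2: inner = H(a2 4b 89 55 01 41 89 e7) = b5 c8; tag = H(c8 21 e3 3f 6b 2b b5 c8) = cb53
m3: inner = H(a2 4b 89 55 01 41 15 11) = 41 f2; tag = H(c8 21 e3 3f 6b 2b 41 f2) = 577d ← matches
m4: inner = H(a2 4b 89 55 01 41 3e 94) = 6a 75; tag = H(c8 21 e3 3f 6b 2b 6a 75) = 8000

3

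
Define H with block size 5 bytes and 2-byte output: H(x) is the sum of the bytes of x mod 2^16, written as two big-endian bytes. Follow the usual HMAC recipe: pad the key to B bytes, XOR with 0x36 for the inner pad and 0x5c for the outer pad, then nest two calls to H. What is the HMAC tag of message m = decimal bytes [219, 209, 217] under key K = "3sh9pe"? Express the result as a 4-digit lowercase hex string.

Key "3sh9pe" = 33 73 68 39 70 65 is 6 bytes > B = 5, so hash it first: H(key) = 02 1c, then zero-pad to 5 bytes: K' = 02 1c 00 00 00.
K' ⊕ ipad = 34 2a 36 36 36.  K' ⊕ opad = 5e 40 5c 5c 5c.
Inner input = (K'⊕ipad) ∥ m = 34 2a 36 36 36 ∥ db d1 d9.
Inner hash: sum = 52+42+54+54+54+219+209+217 = 901 → 03 85.
Outer input = (K'⊕opad) ∥ inner = 5e 40 5c 5c 5c ∥ 03 85.
Outer hash (tag): sum = 94+64+92+92+92+3+133 = 570 → 02 3a.

023a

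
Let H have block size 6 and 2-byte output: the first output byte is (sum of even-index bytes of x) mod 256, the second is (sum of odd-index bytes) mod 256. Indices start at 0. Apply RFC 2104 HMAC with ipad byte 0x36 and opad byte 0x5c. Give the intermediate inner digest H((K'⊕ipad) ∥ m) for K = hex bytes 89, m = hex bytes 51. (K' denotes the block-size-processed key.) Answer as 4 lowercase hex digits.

Key hex bytes 89 is 1 byte ≤ B = 6; zero-pad to 6 bytes: K' = 89 00 00 00 00 00.
K' ⊕ ipad = bf 36 36 36 36 36.
Inner input = bf 36 36 36 36 36 ∥ 51.
Inner hash: even-index sum = 380 mod 256 = 124; odd-index sum = 162 mod 256 = 162 → 7c a2.

7ca2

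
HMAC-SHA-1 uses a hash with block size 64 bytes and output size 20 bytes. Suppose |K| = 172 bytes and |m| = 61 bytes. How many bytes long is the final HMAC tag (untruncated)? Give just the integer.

20

The tag is one SHA-1 digest: 20 bytes.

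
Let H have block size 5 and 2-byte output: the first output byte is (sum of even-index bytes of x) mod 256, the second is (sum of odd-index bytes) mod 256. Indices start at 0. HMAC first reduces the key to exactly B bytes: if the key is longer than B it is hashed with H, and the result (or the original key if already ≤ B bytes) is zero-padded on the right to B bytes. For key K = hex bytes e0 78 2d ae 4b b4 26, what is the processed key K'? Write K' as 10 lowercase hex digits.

7eda000000

|K| = 7 > B = 5, so first hash the key.
H(K): even-index sum = 382 mod 256 = 126; odd-index sum = 474 mod 256 = 218 → 7e da.
Zero-pad H(K) = 7e da to 5 bytes: K' = 7e da 00 00 00.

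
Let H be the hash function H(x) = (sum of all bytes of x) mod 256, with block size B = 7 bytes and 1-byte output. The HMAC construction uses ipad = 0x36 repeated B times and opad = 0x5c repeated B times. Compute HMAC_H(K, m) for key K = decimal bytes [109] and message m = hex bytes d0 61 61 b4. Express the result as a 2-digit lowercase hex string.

3e

Key decimal bytes [109] = 6d is 1 byte ≤ B = 7; zero-pad to 7 bytes: K' = 6d 00 00 00 00 00 00.
K' ⊕ ipad = 5b 36 36 36 36 36 36.  K' ⊕ opad = 31 5c 5c 5c 5c 5c 5c.
Inner input = (K'⊕ipad) ∥ m = 5b 36 36 36 36 36 36 ∥ d0 61 61 b4.
Inner hash: sum = 91+54+54+54+54+54+54+208+97+97+180 = 997; mod 256 = 229 → e5.
Outer input = (K'⊕opad) ∥ inner = 31 5c 5c 5c 5c 5c 5c ∥ e5.
Outer hash (tag): sum = 49+92+92+92+92+92+92+229 = 830; mod 256 = 62 → 3e.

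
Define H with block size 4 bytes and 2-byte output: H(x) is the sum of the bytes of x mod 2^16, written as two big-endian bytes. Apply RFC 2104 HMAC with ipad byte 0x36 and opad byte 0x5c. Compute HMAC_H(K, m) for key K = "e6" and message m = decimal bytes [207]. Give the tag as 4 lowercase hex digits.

Key "e6" = 65 36 is 2 bytes ≤ B = 4; zero-pad to 4 bytes: K' = 65 36 00 00.
K' ⊕ ipad = 53 00 36 36.  K' ⊕ opad = 39 6a 5c 5c.
Inner input = (K'⊕ipad) ∥ m = 53 00 36 36 ∥ cf.
Inner hash: sum = 83+0+54+54+207 = 398 → 01 8e.
Outer input = (K'⊕opad) ∥ inner = 39 6a 5c 5c ∥ 01 8e.
Outer hash (tag): sum = 57+106+92+92+1+142 = 490 → 01 ea.

01ea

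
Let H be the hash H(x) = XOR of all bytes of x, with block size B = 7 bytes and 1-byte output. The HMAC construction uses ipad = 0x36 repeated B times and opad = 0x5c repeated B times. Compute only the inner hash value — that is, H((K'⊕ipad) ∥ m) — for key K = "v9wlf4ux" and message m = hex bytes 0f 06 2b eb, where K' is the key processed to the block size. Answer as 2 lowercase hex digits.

Key "v9wlf4ux" = 76 39 77 6c 66 34 75 78 is 8 bytes > B = 7, so hash it first: H(key) = 0b, then zero-pad to 7 bytes: K' = 0b 00 00 00 00 00 00.
K' ⊕ ipad = 3d 36 36 36 36 36 36.
Inner input = 3d 36 36 36 36 36 36 ∥ 0f 06 2b eb.
Inner hash: XOR 3d⊕36⊕36⊕36⊕36⊕36⊕36⊕0f⊕06⊕2b⊕eb = f4.

f4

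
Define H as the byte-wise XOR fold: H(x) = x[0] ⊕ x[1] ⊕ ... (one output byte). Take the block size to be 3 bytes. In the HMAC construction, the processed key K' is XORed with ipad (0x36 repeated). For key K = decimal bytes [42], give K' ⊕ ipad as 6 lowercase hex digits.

1c3636

Key decimal bytes [42] = 2a is 1 byte ≤ B = 3; zero-pad to 3 bytes: K' = 2a 00 00.
XOR each byte with 0x36: 2a⊕36=1c, 00⊕36=36, 00⊕36=36.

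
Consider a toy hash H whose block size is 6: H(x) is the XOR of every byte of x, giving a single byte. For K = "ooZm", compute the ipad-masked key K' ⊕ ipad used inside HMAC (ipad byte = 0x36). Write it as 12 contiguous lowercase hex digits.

Key "ooZm" = 6f 6f 5a 6d is 4 bytes ≤ B = 6; zero-pad to 6 bytes: K' = 6f 6f 5a 6d 00 00.
XOR each byte with 0x36: 6f⊕36=59, 6f⊕36=59, 5a⊕36=6c, 6d⊕36=5b, 00⊕36=36, 00⊕36=36.

59596c5b3636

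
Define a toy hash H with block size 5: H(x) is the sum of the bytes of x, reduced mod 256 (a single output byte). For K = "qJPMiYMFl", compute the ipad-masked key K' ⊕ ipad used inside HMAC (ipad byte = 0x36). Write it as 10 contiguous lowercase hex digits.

Key "qJPMiYMFl" = 71 4a 50 4d 69 59 4d 46 6c is 9 bytes > B = 5, so hash it first: H(key) = 19, then zero-pad to 5 bytes: K' = 19 00 00 00 00.
XOR each byte with 0x36: 19⊕36=2f, 00⊕36=36, 00⊕36=36, 00⊕36=36, 00⊕36=36.

2f36363636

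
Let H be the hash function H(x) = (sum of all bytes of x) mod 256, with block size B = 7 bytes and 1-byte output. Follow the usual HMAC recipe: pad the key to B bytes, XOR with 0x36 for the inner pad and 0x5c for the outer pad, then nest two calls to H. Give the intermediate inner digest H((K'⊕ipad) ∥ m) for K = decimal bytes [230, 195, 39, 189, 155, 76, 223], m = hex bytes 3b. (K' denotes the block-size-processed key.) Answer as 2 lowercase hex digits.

ac

Key decimal bytes [230, 195, 39, 189, 155, 76, 223] = e6 c3 27 bd 9b 4c df is exactly B = 7 bytes: K' = e6 c3 27 bd 9b 4c df.
K' ⊕ ipad = d0 f5 11 8b ad 7a e9.
Inner input = d0 f5 11 8b ad 7a e9 ∥ 3b.
Inner hash: sum = 208+245+17+139+173+122+233+59 = 1196; mod 256 = 172 → ac.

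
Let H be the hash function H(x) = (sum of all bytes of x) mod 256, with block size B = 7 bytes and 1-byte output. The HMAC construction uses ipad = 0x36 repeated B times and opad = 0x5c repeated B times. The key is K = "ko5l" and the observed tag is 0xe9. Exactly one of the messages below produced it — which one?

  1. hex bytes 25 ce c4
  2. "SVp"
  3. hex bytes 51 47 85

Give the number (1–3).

3

Key "ko5l" = 6b 6f 35 6c is 4 bytes ≤ B = 7; zero-pad to 7 bytes: K' = 6b 6f 35 6c 00 00 00.
K' ⊕ ipad = 5d 59 03 5a 36 36 36; K' ⊕ opad = 37 33 69 30 5c 5c 5c.
m1: inner = H(5d 59 03 5a 36 36 36 25 ce c4) = 6c; tag = H(37 33 69 30 5c 5c 5c 6c) = 83
m2: inner = H(5d 59 03 5a 36 36 36 53 56 70) = ce; tag = H(37 33 69 30 5c 5c 5c ce) = e5
m3: inner = H(5d 59 03 5a 36 36 36 51 47 85) = d2; tag = H(37 33 69 30 5c 5c 5c d2) = e9 ← matches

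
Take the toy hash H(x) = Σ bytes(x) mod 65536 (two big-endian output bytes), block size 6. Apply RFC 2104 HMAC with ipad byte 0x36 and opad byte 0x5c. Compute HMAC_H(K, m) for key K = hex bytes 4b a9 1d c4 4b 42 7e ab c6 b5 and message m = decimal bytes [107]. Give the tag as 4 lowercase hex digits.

Key hex bytes 4b a9 1d c4 4b 42 7e ab c6 b5 is 10 bytes > B = 6, so hash it first: H(key) = 05 06, then zero-pad to 6 bytes: K' = 05 06 00 00 00 00.
K' ⊕ ipad = 33 30 36 36 36 36.  K' ⊕ opad = 59 5a 5c 5c 5c 5c.
Inner input = (K'⊕ipad) ∥ m = 33 30 36 36 36 36 ∥ 6b.
Inner hash: sum = 51+48+54+54+54+54+107 = 422 → 01 a6.
Outer input = (K'⊕opad) ∥ inner = 59 5a 5c 5c 5c 5c ∥ 01 a6.
Outer hash (tag): sum = 89+90+92+92+92+92+1+166 = 714 → 02 ca.

02ca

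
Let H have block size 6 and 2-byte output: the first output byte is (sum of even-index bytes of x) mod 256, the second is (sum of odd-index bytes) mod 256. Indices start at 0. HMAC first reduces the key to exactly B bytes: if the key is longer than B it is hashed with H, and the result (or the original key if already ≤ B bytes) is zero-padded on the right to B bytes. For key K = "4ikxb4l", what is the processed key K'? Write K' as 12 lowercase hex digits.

|K| = 7 > B = 6, so first hash the key.
H(K): even-index sum = 365 mod 256 = 109; odd-index sum = 277 mod 256 = 21 → 6d 15.
Zero-pad H(K) = 6d 15 to 6 bytes: K' = 6d 15 00 00 00 00.

6d1500000000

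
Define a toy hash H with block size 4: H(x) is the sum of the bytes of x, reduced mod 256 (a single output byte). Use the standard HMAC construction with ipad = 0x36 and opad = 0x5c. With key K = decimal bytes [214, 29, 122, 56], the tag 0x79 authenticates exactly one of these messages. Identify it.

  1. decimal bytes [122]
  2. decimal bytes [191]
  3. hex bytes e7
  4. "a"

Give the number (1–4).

Key decimal bytes [214, 29, 122, 56] = d6 1d 7a 38 is exactly B = 4 bytes: K' = d6 1d 7a 38.
K' ⊕ ipad = e0 2b 4c 0e; K' ⊕ opad = 8a 41 26 64.
m1: inner = H(e0 2b 4c 0e 7a) = df; tag = H(8a 41 26 64 df) = 34
m2: inner = H(e0 2b 4c 0e bf) = 24; tag = H(8a 41 26 64 24) = 79 ← matches
m3: inner = H(e0 2b 4c 0e e7) = 4c; tag = H(8a 41 26 64 4c) = a1
m4: inner = H(e0 2b 4c 0e 61) = c6; tag = H(8a 41 26 64 c6) = 1b

2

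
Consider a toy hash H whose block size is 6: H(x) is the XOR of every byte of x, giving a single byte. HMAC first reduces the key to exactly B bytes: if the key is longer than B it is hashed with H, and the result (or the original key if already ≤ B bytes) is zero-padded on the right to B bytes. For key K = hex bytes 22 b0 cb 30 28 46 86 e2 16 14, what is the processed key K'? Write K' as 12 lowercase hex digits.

|K| = 10 > B = 6, so first hash the key.
H(K): XOR 22⊕b0⊕cb⊕30⊕28⊕46⊕86⊕e2⊕16⊕14 = 61.
Zero-pad H(K) = 61 to 6 bytes: K' = 61 00 00 00 00 00.

610000000000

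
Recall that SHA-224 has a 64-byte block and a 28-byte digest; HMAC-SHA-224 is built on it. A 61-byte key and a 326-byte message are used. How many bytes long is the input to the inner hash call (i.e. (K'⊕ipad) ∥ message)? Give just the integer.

390

Key is 61 ≤ 64 bytes, zero-padded: |K'| = 64.
Inner input = (K'⊕ipad) ∥ m → 64 + 326 = 390 bytes.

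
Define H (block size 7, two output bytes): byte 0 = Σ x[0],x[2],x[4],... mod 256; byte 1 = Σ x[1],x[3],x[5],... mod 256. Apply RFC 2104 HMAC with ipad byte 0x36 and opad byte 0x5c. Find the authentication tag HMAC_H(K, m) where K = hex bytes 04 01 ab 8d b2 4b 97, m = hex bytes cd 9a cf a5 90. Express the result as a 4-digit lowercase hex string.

a378

Key hex bytes 04 01 ab 8d b2 4b 97 is exactly B = 7 bytes: K' = 04 01 ab 8d b2 4b 97.
K' ⊕ ipad = 32 37 9d bb 84 7d a1.  K' ⊕ opad = 58 5d f7 d1 ee 17 cb.
Inner input = (K'⊕ipad) ∥ m = 32 37 9d bb 84 7d a1 ∥ cd 9a cf a5 90.
Inner hash: even-index sum = 819 mod 256 = 51; odd-index sum = 923 mod 256 = 155 → 33 9b.
Outer input = (K'⊕opad) ∥ inner = 58 5d f7 d1 ee 17 cb ∥ 33 9b.
Outer hash (tag): even-index sum = 931 mod 256 = 163; odd-index sum = 376 mod 256 = 120 → a3 78.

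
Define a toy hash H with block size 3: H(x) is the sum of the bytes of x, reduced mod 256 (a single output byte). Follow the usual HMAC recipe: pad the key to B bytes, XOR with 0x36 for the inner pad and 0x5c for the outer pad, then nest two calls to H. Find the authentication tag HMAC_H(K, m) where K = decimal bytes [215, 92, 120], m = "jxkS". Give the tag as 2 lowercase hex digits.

e8

Key decimal bytes [215, 92, 120] = d7 5c 78 is exactly B = 3 bytes: K' = d7 5c 78.
K' ⊕ ipad = e1 6a 4e.  K' ⊕ opad = 8b 00 24.
Inner input = (K'⊕ipad) ∥ m = e1 6a 4e ∥ 6a 78 6b 53.
Inner hash: sum = 225+106+78+106+120+107+83 = 825; mod 256 = 57 → 39.
Outer input = (K'⊕opad) ∥ inner = 8b 00 24 ∥ 39.
Outer hash (tag): sum = 139+0+36+57 = 232 → e8.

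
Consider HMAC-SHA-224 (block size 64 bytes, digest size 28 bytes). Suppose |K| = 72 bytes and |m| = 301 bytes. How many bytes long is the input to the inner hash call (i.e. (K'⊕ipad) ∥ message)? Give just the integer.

365

Key is 72 > 64 bytes, so it is hashed to 28 bytes then zero-padded to 64: |K'| = 64.
Inner input = (K'⊕ipad) ∥ m → 64 + 301 = 365 bytes.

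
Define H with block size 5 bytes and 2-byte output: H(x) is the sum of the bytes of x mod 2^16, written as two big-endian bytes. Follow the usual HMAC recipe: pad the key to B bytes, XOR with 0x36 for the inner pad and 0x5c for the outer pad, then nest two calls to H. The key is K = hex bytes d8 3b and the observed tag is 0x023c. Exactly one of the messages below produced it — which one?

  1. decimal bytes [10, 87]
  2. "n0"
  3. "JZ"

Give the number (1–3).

2

Key hex bytes d8 3b is 2 bytes ≤ B = 5; zero-pad to 5 bytes: K' = d8 3b 00 00 00.
K' ⊕ ipad = ee 0d 36 36 36; K' ⊕ opad = 84 67 5c 5c 5c.
m1: inner = H(ee 0d 36 36 36 0a 57) = 01 fe; tag = H(84 67 5c 5c 5c 01 fe) = 02fe
m2: inner = H(ee 0d 36 36 36 6e 30) = 02 3b; tag = H(84 67 5c 5c 5c 02 3b) = 023c ← matches
m3: inner = H(ee 0d 36 36 36 4a 5a) = 02 41; tag = H(84 67 5c 5c 5c 02 41) = 0242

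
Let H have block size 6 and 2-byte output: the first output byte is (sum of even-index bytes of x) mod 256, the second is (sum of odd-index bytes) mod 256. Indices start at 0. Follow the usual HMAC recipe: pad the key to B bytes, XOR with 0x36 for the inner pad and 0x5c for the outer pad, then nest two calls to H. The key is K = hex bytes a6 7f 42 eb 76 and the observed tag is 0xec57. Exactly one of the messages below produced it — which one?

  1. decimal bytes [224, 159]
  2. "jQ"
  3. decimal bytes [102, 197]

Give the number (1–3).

Key hex bytes a6 7f 42 eb 76 is 5 bytes ≤ B = 6; zero-pad to 6 bytes: K' = a6 7f 42 eb 76 00.
K' ⊕ ipad = 90 49 74 dd 40 36; K' ⊕ opad = fa 23 1e b7 2a 5c.
m1: inner = H(90 49 74 dd 40 36 e0 9f) = 24 fb; tag = H(fa 23 1e b7 2a 5c 24 fb) = 6631
m2: inner = H(90 49 74 dd 40 36 6a 51) = ae ad; tag = H(fa 23 1e b7 2a 5c ae ad) = f0e3
m3: inner = H(90 49 74 dd 40 36 66 c5) = aa 21; tag = H(fa 23 1e b7 2a 5c aa 21) = ec57 ← matches

3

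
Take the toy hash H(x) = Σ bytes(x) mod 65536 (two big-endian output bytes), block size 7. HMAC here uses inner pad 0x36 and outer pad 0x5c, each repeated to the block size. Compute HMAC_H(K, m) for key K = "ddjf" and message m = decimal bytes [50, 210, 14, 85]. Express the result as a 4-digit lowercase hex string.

Key "ddjf" = 64 64 6a 66 is 4 bytes ≤ B = 7; zero-pad to 7 bytes: K' = 64 64 6a 66 00 00 00.
K' ⊕ ipad = 52 52 5c 50 36 36 36.  K' ⊕ opad = 38 38 36 3a 5c 5c 5c.
Inner input = (K'⊕ipad) ∥ m = 52 52 5c 50 36 36 36 ∥ 32 d2 0e 55.
Inner hash: sum = 82+82+92+80+54+54+54+50+210+14+85 = 857 → 03 59.
Outer input = (K'⊕opad) ∥ inner = 38 38 36 3a 5c 5c 5c ∥ 03 59.
Outer hash (tag): sum = 56+56+54+58+92+92+92+3+89 = 592 → 02 50.

0250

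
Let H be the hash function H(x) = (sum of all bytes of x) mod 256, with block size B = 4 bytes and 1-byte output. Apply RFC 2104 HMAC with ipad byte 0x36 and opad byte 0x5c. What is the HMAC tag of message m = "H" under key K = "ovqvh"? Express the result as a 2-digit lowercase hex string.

68

Key "ovqvh" = 6f 76 71 76 68 is 5 bytes > B = 4, so hash it first: H(key) = 34, then zero-pad to 4 bytes: K' = 34 00 00 00.
K' ⊕ ipad = 02 36 36 36.  K' ⊕ opad = 68 5c 5c 5c.
Inner input = (K'⊕ipad) ∥ m = 02 36 36 36 ∥ 48.
Inner hash: sum = 2+54+54+54+72 = 236 → ec.
Outer input = (K'⊕opad) ∥ inner = 68 5c 5c 5c ∥ ec.
Outer hash (tag): sum = 104+92+92+92+236 = 616; mod 256 = 104 → 68.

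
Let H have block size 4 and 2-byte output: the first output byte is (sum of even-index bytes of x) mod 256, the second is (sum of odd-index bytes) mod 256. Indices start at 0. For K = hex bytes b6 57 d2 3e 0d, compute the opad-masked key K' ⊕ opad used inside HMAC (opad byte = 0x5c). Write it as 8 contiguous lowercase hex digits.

Key hex bytes b6 57 d2 3e 0d is 5 bytes > B = 4, so hash it first: H(key) = 95 95, then zero-pad to 4 bytes: K' = 95 95 00 00.
XOR each byte with 0x5c: 95⊕5c=c9, 95⊕5c=c9, 00⊕5c=5c, 00⊕5c=5c.

c9c95c5c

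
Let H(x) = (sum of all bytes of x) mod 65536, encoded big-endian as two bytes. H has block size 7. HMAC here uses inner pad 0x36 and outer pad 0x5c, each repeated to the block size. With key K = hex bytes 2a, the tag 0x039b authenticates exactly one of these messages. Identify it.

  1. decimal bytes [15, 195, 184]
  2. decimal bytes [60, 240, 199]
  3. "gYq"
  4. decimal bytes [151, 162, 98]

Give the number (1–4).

4

Key hex bytes 2a is 1 byte ≤ B = 7; zero-pad to 7 bytes: K' = 2a 00 00 00 00 00 00.
K' ⊕ ipad = 1c 36 36 36 36 36 36; K' ⊕ opad = 76 5c 5c 5c 5c 5c 5c.
m1: inner = H(1c 36 36 36 36 36 36 0f c3 b8) = 02 ea; tag = H(76 5c 5c 5c 5c 5c 5c 02 ea) = 038a
m2: inner = H(1c 36 36 36 36 36 36 3c f0 c7) = 03 53; tag = H(76 5c 5c 5c 5c 5c 5c 03 53) = 02f4
m3: inner = H(1c 36 36 36 36 36 36 67 59 71) = 02 91; tag = H(76 5c 5c 5c 5c 5c 5c 02 91) = 0331
m4: inner = H(1c 36 36 36 36 36 36 97 a2 62) = 02 fb; tag = H(76 5c 5c 5c 5c 5c 5c 02 fb) = 039b ← matches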